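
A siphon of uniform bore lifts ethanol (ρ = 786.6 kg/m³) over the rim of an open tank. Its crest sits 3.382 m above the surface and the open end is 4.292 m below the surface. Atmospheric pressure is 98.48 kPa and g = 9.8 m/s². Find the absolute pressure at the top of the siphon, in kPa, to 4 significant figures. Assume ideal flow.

The outlet speed comes from Torricelli: v = √(2g·4.292) = 9.172 m/s.
Continuity keeps v the same throughout the tube; from surface to crest, P_atm + 0 = P_top + ½ρv² + ρg·h_top.
P_top = 98480 − ½·786.6·9.172² − 786.6·9.8·3.382 = 39320 Pa.

P_top = 39.32 kPa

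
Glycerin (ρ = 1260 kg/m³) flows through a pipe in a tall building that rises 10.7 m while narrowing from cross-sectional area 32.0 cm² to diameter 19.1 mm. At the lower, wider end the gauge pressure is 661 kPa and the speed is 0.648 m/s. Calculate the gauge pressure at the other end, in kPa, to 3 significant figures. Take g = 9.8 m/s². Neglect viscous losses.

496 kPa

Mass conservation (A₁v₁ = A₂v₂) gives v₂ = 0.648 × 32.0/2.87 = 7.24 m/s.
Energy conservation along the streamline gives P₂ = P₁ − ½ρ(v₂² − v₁²) − ρg(h₂ − h₁).
P₂ = 661000 + ½·1260·(0.648² − 7.24²) − 1260·9.8·(+10.7) = 661000 + (-32700) − (132000) = 496000 Pa.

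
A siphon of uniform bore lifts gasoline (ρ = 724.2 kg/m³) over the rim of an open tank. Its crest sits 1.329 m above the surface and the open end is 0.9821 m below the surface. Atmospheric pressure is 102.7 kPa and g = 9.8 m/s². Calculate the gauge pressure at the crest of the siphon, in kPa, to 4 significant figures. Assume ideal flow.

P_gauge ≈ -16.40 kPa

The outlet speed comes from Torricelli: v = √(2g·0.9821) = 4.387 m/s.
The bore is uniform, so the speed at the crest is the same v. Bernoulli surface→crest: P_atm = P_top + ½ρv² + ρg·h_top.
P_top = 102700 − ½·724.2·4.387² − 724.2·9.8·1.329 = 86300 Pa. So P_gauge = P_top − P_atm = -16400 Pa.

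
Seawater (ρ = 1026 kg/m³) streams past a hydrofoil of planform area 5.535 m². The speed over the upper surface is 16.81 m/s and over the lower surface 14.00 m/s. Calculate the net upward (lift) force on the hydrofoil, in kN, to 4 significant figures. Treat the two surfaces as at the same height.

The faster flow above has the lower pressure; Bernoulli (same height) gives ΔP = ½ρ(v_up² − v_low²).
ΔP = ½·1026·(16.81² − 14.00²) = 44410 Pa.
Lift = ΔP · A = 44410 × 5.535 = 245800 N.

F ≈ 245.8 kN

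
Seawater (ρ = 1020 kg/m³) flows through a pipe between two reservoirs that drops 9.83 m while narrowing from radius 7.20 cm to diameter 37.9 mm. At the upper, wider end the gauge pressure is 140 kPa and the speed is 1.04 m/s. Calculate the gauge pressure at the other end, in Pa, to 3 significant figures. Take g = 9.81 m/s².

P₂ ≈ 124000 Pa

The volume flow rate is constant, so v₂ = (A₁/A₂)v₁ = (163/11.3)·1.04 = 15.0 m/s.
Bernoulli: P₁ + ½ρv₁² + ρg h₁ = P₂ + ½ρv₂² + ρg h₂, so P₂ = P₁ + ½ρ(v₁² − v₂²) − ρg(h₂ − h₁).
P₂ = 140000 + ½·1020·(1.04² − 15.0²) − 1020·9.81·(−9.83) = 140000 + (-114000) − (-98400) = 124000 Pa.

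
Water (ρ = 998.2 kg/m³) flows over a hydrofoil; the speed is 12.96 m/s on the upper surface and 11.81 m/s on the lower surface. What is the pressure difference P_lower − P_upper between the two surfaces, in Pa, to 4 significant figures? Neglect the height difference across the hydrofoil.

ΔP ≈ 14220 Pa

With negligible Δh, P + ½ρv² is constant, so P_low − P_up = ½ρ(v_up² − v_low²).
ΔP = ½·998.2·(12.96² − 11.81²) = 14220 Pa.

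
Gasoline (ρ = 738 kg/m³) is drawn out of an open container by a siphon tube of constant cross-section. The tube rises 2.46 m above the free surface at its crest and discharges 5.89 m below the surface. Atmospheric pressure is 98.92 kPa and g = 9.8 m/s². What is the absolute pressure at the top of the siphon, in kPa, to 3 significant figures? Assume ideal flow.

P_top ≈ 38.5 kPa

From the surface to the outlet (both open to atmosphere, surface at rest): v = √(2g·h_out) = √(2·9.8·5.89) = 10.7 m/s.
Continuity keeps v the same throughout the tube; from surface to crest, P_atm + 0 = P_top + ½ρv² + ρg·h_top.
P_top = 98920 − ½·738·10.7² − 738·9.8·2.46 = 38500 Pa.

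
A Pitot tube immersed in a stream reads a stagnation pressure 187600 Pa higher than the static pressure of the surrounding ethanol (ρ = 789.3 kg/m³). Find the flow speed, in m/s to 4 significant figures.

21.80 m/s

Bernoulli between the free stream and the stagnation point: ½ρv² = P_stag − P_static.
v = √(2ΔP/ρ) = √(2·187600/789.3) = 21.80 m/s.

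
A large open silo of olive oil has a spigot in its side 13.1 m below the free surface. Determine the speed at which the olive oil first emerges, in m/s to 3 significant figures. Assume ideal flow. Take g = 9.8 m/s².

Torricelli's result v = √(2gh) gives v = √(2·9.8·13.1) = 16.0 m/s.

v ≈ 16.0 m/s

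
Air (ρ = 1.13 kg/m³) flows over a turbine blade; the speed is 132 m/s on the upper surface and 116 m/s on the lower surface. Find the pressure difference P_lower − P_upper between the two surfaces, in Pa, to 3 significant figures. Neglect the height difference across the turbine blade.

ΔP ≈ 2240 Pa

Bernoulli (same height): P_lower − P_upper = ½ρ(v_upper² − v_lower²).
ΔP = ½·1.13·(132² − 116²) = 2240 Pa.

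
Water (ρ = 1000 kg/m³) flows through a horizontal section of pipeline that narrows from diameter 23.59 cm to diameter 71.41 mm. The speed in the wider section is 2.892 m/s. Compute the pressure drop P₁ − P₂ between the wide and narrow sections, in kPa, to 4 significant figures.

The volume flow rate is constant, so v₂ = (A₁/A₂)v₁ = (437.1/40.05)·2.892 = 31.56 m/s.
The pipe is horizontal, so Bernoulli reduces to P₁ + ½ρv₁² = P₂ + ½ρv₂².
P₁ − P₂ = ½·1000·(31.56² − 2.892²) = ½·1000·987.7 = 493800 Pa.

ΔP = 493.8 kPa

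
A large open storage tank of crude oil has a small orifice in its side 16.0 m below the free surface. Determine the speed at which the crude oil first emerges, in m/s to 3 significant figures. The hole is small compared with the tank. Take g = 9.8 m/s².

17.7 m/s

With the surface at rest and both surface and jet at atmospheric pressure, Bernoulli gives ρg h = ½ρv², so v = √(2gh) = √(2·9.8·16.0) = 17.7 m/s.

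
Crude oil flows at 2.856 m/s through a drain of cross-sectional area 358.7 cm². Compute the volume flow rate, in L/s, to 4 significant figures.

102.4 L/s

Q = A·v = 0.03587 m² × 2.856 m/s = 0.1024 m³/s.
Converting: 0.1024 m³/s × 1000 = 102.4 L/s.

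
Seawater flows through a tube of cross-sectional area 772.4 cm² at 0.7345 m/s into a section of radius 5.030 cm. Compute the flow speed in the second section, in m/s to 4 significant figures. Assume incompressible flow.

By continuity, v₂ = v₁·A₁/A₂ = 0.7345·(772.4/79.49) = 7.138 m/s.

v₂ ≈ 7.138 m/s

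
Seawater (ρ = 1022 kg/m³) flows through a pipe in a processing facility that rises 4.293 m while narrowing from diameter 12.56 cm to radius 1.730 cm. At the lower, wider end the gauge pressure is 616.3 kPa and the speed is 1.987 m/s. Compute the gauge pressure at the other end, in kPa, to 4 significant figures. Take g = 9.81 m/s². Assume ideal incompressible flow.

The volume flow rate is constant, so v₂ = (A₁/A₂)v₁ = (123.9/9.402)·1.987 = 26.18 m/s.
Applying Bernoulli between the two ends and solving for P₂: P₂ = P₁ + ½ρ(v₁² − v₂²) − ρgΔh.
P₂ = 616300 + ½·1022·(1.987² − 26.18²) − 1022·9.81·(+4.293) = 616300 + (-348300) − (43040) = 225000 Pa.

P₂ ≈ 225.0 kPa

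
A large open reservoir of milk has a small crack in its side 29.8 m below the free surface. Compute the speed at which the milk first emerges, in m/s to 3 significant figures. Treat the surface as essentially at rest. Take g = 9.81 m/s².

v ≈ 24.2 m/s

Bernoulli from surface to hole (P equal, v_surface ≈ 0): v = √(2gh) = √(2×9.81×29.8) = 24.2 m/s.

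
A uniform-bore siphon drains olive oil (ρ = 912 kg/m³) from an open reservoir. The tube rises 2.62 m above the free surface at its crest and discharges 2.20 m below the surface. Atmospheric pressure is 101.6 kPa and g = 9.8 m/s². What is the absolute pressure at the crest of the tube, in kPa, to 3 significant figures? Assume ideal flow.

The outlet speed comes from Torricelli: v = √(2g·2.20) = 6.57 m/s.
With constant cross-section the crest speed equals v; applying Bernoulli from the surface up to the crest, P_top = P_atm − ½ρv² − ρg·h_top.
P_top = 101600 − ½·912·6.57² − 912·9.8·2.62 = 58500 Pa.

P_top ≈ 58.5 kPa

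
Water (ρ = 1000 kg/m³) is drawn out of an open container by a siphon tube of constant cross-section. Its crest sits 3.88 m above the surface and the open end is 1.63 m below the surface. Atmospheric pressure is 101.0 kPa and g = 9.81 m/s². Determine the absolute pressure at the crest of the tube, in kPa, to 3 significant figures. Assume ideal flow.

From the surface to the outlet (both open to atmosphere, surface at rest): v = √(2g·h_out) = √(2·9.81·1.63) = 5.66 m/s.
The bore is uniform, so the speed at the crest is the same v. Bernoulli surface→crest: P_atm = P_top + ½ρv² + ρg·h_top.
P_top = 101000 − ½·1000·5.66² − 1000·9.81·3.88 = 46900 Pa.

P_top ≈ 46.9 kPa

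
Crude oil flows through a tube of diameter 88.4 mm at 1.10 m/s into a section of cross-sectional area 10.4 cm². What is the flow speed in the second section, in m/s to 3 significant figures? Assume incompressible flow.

v₂ = 6.49 m/s

The volume flow rate is constant, so v₂ = (A₁/A₂)v₁ = (61.4/10.4)·1.10 = 6.49 m/s.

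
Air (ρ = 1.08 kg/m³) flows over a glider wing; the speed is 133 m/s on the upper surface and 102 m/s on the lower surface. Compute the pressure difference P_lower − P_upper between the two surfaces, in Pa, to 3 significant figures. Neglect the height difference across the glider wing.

The pressure is lower where the speed is higher: ΔP = ½ρ(v_up² − v_low²).
ΔP = ½·1.08·(133² − 102²) = 3930 Pa.

ΔP ≈ 3930 Pa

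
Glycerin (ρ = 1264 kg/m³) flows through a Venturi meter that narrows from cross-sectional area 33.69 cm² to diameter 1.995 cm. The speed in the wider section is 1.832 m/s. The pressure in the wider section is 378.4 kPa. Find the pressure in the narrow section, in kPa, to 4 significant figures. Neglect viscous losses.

By continuity, v₂ = v₁·A₁/A₂ = 1.832·(33.69/3.126) = 19.74 m/s.
The pipe is horizontal, so Bernoulli reduces to P₁ + ½ρv₁² = P₂ + ½ρv₂².
P₂ = P₁ − ½ρ(v₂² − v₁²) = 378400 − ½·1264·(19.74² − 1.832²) = 378400 − 244300 = 134100 Pa.

P₂ ≈ 134.1 kPa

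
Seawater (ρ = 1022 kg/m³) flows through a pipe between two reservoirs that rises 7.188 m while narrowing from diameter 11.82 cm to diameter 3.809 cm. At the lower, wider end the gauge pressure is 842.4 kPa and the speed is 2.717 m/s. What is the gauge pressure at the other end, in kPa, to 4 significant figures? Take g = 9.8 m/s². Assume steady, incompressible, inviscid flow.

Mass conservation (A₁v₁ = A₂v₂) gives v₂ = 2.717 × 109.7/11.39 = 26.16 m/s.
Applying Bernoulli between the two ends and solving for P₂: P₂ = P₁ + ½ρ(v₁² − v₂²) − ρgΔh.
P₂ = 842400 + ½·1022·(2.717² − 26.16²) − 1022·9.8·(+7.188) = 842400 + (-346000) − (71990) = 424400 Pa.

P₂ = 424.4 kPa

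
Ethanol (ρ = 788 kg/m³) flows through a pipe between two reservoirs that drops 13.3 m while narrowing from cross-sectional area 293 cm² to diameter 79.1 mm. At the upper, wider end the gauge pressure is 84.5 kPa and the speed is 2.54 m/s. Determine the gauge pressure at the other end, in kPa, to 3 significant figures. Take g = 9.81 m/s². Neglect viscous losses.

By continuity, v₂ = v₁·A₁/A₂ = 2.54·(293/49.1) = 15.1 m/s.
Applying Bernoulli between the two ends and solving for P₂: P₂ = P₁ + ½ρ(v₁² − v₂²) − ρgΔh.
P₂ = 84500 + ½·788·(2.54² − 15.1²) − 788·9.81·(−13.3) = 84500 + (-87800) − (-103000) = 99500 Pa.

P₂ ≈ 99.5 kPa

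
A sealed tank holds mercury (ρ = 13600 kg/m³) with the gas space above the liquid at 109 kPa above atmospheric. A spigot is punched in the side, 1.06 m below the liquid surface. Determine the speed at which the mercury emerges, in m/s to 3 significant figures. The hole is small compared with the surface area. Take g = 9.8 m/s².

v = 6.07 m/s

Take point 1 at the surface (v₁ ≈ 0) and point 2 at the hole (at atmospheric pressure). Bernoulli: P₁ + ρg h = P_atm + ½ρv₂².
With P₁ − P_atm = 109000 Pa, v₂ = √(2gh + 2ΔP/ρ) = √(2·9.8·1.06 + 2·109000/13600) = 6.07 m/s.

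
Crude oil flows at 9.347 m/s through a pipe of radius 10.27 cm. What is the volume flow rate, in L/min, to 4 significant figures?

Q ≈ 18580 L/min

Q = A·v = 0.03314 m² × 9.347 m/s = 0.3097 m³/s.
Converting: 0.3097 m³/s × 60000 = 18580 L/min.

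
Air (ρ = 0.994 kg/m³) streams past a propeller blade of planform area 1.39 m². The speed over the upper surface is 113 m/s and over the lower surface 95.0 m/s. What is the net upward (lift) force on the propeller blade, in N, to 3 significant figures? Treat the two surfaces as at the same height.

With equal heights on the two surfaces, Bernoulli gives P_lower − P_upper = ½ρ(v_upper² − v_lower²).
ΔP = ½·0.994·(113² − 95.0²) = 1860 Pa.
Lift = ΔP · A = 1860 × 1.39 = 2590 N.

F = 2590 N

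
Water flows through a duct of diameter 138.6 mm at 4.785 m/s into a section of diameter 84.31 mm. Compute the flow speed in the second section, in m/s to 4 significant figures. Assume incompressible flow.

v₂ = 12.93 m/s

By continuity, v₂ = v₁·A₁/A₂ = 4.785·(150.9/55.83) = 12.93 m/s.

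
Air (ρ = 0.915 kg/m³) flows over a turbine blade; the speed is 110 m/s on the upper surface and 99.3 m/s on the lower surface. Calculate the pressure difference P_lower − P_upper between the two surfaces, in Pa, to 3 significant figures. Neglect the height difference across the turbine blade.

The pressure is lower where the speed is higher: ΔP = ½ρ(v_up² − v_low²).
ΔP = ½·0.915·(110² − 99.3²) = 1020 Pa.

ΔP ≈ 1020 Pa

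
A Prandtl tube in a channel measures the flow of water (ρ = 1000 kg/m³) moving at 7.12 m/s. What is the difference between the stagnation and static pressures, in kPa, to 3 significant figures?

25.3 kPa

The dynamic pressure equals the rise in static pressure at the stagnation point: ΔP = ½ρv².
ΔP = ½·1000·7.12² = 25300 Pa.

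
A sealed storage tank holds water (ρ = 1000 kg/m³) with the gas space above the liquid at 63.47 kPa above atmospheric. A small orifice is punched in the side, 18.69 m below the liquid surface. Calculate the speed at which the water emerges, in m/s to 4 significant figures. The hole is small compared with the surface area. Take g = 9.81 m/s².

22.22 m/s

Take point 1 at the surface (v₁ ≈ 0) and point 2 at the hole (at atmospheric pressure). Bernoulli: P₁ + ρg h = P_atm + ½ρv₂².
With P₁ − P_atm = 63470 Pa, v₂ = √(2gh + 2ΔP/ρ) = √(2·9.81·18.69 + 2·63470/1000) = 22.22 m/s.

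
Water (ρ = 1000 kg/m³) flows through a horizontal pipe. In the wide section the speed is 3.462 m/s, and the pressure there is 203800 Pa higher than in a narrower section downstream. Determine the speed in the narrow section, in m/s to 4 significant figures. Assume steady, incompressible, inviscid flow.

Along the level pipe P + ½ρv² is conserved, hence v₂² = v₁² + 2(P₁ − P₂)/ρ.
v₂ = √(3.462² + 2·203800/1000) = √(11.99 + 407.6) = 20.48 m/s.

v₂ ≈ 20.48 m/s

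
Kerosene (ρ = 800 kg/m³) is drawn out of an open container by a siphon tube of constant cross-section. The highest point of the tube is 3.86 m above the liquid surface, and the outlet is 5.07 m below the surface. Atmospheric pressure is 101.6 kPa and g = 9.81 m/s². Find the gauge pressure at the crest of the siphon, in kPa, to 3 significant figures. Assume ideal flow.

P_gauge ≈ -70.1 kPa

From the surface to the outlet (both open to atmosphere, surface at rest): v = √(2g·h_out) = √(2·9.81·5.07) = 9.97 m/s.
With constant cross-section the crest speed equals v; applying Bernoulli from the surface up to the crest, P_top = P_atm − ½ρv² − ρg·h_top.
P_top = 101600 − ½·800·9.97² − 800·9.81·3.86 = 31500 Pa. So P_gauge = P_top − P_atm = -70100 Pa.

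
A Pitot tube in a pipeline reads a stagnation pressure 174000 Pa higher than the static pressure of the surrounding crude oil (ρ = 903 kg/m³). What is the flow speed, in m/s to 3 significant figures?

v ≈ 19.6 m/s

At the stagnation point the flow is brought to rest, so Bernoulli gives P_stag − P_static = ½ρv².
v = √(2ΔP/ρ) = √(2·174000/903) = 19.6 m/s.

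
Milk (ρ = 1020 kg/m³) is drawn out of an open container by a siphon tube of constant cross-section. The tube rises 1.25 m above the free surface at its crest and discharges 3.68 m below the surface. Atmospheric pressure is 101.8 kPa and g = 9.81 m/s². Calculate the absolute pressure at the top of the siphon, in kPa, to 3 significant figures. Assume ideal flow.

52.5 kPa

The outlet speed comes from Torricelli: v = √(2g·3.68) = 8.50 m/s.
With constant cross-section the crest speed equals v; applying Bernoulli from the surface up to the crest, P_top = P_atm − ½ρv² − ρg·h_top.
P_top = 101800 − ½·1020·8.50² − 1020·9.81·1.25 = 52500 Pa.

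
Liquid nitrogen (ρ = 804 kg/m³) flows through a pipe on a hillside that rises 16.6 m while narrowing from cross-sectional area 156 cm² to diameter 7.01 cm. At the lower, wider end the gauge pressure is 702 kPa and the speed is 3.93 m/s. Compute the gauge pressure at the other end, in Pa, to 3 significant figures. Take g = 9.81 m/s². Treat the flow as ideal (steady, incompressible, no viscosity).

By continuity, v₂ = v₁·A₁/A₂ = 3.93·(156/38.6) = 15.9 m/s.
Energy conservation along the streamline gives P₂ = P₁ − ½ρ(v₂² − v₁²) − ρg(h₂ − h₁).
P₂ = 702000 + ½·804·(3.93² − 15.9²) − 804·9.81·(+16.6) = 702000 + (-95200) − (131000) = 476000 Pa.

476000 Pa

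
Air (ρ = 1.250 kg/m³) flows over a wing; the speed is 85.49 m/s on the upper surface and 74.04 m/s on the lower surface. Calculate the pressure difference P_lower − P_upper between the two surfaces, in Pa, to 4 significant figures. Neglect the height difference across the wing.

The pressure is lower where the speed is higher: ΔP = ½ρ(v_up² − v_low²).
ΔP = ½·1.250·(85.49² − 74.04²) = 1142 Pa.

ΔP ≈ 1142 Pa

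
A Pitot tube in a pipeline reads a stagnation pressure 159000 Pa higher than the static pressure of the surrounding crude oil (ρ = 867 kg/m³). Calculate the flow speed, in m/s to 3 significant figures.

v ≈ 19.2 m/s

At the stagnation point the flow is brought to rest, so Bernoulli gives P_stag − P_static = ½ρv².
v = √(2ΔP/ρ) = √(2·159000/867) = 19.2 m/s.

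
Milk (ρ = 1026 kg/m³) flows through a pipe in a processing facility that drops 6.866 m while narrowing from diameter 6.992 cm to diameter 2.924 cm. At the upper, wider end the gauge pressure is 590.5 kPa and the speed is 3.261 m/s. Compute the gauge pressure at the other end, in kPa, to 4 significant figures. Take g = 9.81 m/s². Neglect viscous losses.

Continuity gives A₁v₁ = A₂v₂, so v₂ = (38.40 cm²)/(6.715 cm²) × 3.261 m/s = 18.65 m/s.
Bernoulli: P₁ + ½ρv₁² + ρg h₁ = P₂ + ½ρv₂² + ρg h₂, so P₂ = P₁ + ½ρ(v₁² − v₂²) − ρg(h₂ − h₁).
P₂ = 590500 + ½·1026·(3.261² − 18.65²) − 1026·9.81·(−6.866) = 590500 + (-172900) − (-69110) = 486700 Pa.

P₂ = 486.7 kPa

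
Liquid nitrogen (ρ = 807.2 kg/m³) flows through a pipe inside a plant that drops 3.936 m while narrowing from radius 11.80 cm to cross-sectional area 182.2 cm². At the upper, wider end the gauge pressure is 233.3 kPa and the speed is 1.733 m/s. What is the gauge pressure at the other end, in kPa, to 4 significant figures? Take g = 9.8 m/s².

Continuity gives A₁v₁ = A₂v₂, so v₂ = (437.4 cm²)/(182.2 cm²) × 1.733 m/s = 4.161 m/s.
Bernoulli: P₁ + ½ρv₁² + ρg h₁ = P₂ + ½ρv₂² + ρg h₂, so P₂ = P₁ + ½ρ(v₁² − v₂²) − ρg(h₂ − h₁).
P₂ = 233300 + ½·807.2·(1.733² − 4.161²) − 807.2·9.8·(−3.936) = 233300 + (-5775) − (-31140) = 258700 Pa.

P₂ ≈ 258.7 kPa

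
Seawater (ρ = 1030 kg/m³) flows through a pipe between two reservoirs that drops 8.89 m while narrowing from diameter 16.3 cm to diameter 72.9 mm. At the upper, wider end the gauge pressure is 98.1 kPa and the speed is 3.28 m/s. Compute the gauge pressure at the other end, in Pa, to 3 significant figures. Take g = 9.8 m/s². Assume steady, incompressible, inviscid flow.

The volume flow rate is constant, so v₂ = (A₁/A₂)v₁ = (209/41.7)·3.28 = 16.4 m/s.
Energy conservation along the streamline gives P₂ = P₁ − ½ρ(v₂² − v₁²) − ρg(h₂ − h₁).
P₂ = 98100 + ½·1030·(3.28² − 16.4²) − 1030·9.8·(−8.89) = 98100 + (-133000) − (-89700) = 54900 Pa.

P₂ = 54900 Pa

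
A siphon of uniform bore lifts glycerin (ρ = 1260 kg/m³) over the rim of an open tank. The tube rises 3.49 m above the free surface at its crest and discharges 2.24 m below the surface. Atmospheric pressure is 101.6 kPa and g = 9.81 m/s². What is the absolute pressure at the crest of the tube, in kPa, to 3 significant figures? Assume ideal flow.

30.8 kPa

From the surface to the outlet (both open to atmosphere, surface at rest): v = √(2g·h_out) = √(2·9.81·2.24) = 6.63 m/s.
With constant cross-section the crest speed equals v; applying Bernoulli from the surface up to the crest, P_top = P_atm − ½ρv² − ρg·h_top.
P_top = 101600 − ½·1260·6.63² − 1260·9.81·3.49 = 30800 Pa.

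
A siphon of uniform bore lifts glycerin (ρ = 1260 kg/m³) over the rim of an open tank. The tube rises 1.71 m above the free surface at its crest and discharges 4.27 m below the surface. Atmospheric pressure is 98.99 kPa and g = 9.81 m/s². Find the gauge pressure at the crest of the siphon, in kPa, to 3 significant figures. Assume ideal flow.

The outlet speed comes from Torricelli: v = √(2g·4.27) = 9.15 m/s.
The bore is uniform, so the speed at the crest is the same v. Bernoulli surface→crest: P_atm = P_top + ½ρv² + ρg·h_top.
P_top = 98990 − ½·1260·9.15² − 1260·9.81·1.71 = 25100 Pa. So P_gauge = P_top − P_atm = -73900 Pa.

P_gauge ≈ -73.9 kPa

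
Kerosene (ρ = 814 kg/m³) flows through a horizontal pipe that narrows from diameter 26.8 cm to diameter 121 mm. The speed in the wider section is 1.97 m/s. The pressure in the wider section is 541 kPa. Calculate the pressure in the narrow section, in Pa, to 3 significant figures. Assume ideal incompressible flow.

Continuity gives A₁v₁ = A₂v₂, so v₂ = (564 cm²)/(115 cm²) × 1.97 m/s = 9.66 m/s.
The pipe is horizontal, so Bernoulli reduces to P₁ + ½ρv₁² = P₂ + ½ρv₂².
P₂ = P₁ − ½ρ(v₂² − v₁²) = 541000 − ½·814·(9.66² − 1.97²) = 541000 − 36400 = 505000 Pa.

P₂ = 505000 Pa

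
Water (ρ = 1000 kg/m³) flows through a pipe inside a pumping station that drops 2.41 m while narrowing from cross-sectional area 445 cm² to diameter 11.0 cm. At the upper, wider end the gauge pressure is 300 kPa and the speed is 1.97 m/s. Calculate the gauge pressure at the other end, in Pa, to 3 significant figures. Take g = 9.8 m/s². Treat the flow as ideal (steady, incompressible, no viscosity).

P₂ ≈ 283000 Pa

The volume flow rate is constant, so v₂ = (A₁/A₂)v₁ = (445/95.0)·1.97 = 9.22 m/s.
Bernoulli: P₁ + ½ρv₁² + ρg h₁ = P₂ + ½ρv₂² + ρg h₂, so P₂ = P₁ + ½ρ(v₁² − v₂²) − ρg(h₂ − h₁).
P₂ = 300000 + ½·1000·(1.97² − 9.22²) − 1000·9.8·(−2.41) = 300000 + (-40600) − (-23600) = 283000 Pa.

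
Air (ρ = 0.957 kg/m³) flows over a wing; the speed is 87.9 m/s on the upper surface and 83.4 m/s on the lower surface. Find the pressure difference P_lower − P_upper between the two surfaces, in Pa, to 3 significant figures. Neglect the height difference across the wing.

ΔP ≈ 369 Pa

The pressure is lower where the speed is higher: ΔP = ½ρ(v_up² − v_low²).
ΔP = ½·0.957·(87.9² − 83.4²) = 369 Pa.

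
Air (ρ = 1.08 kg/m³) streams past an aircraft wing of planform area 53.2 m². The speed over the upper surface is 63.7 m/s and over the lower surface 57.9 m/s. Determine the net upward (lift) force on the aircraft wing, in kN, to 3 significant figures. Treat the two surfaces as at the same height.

The faster flow above has the lower pressure; Bernoulli (same height) gives ΔP = ½ρ(v_up² − v_low²).
ΔP = ½·1.08·(63.7² − 57.9²) = 381 Pa.
Lift = ΔP · A = 381 × 53.2 = 20300 N.

F ≈ 20.3 kN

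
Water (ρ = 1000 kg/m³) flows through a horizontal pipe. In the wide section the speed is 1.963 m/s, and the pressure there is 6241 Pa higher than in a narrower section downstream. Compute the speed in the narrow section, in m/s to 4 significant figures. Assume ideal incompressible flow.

Horizontal Bernoulli: P₁ + ½ρv₁² = P₂ + ½ρv₂², so v₂² = v₁² + 2(P₁ − P₂)/ρ.
v₂ = √(1.963² + 2·6241/1000) = √(3.853 + 12.48) = 4.042 m/s.

v₂ ≈ 4.042 m/s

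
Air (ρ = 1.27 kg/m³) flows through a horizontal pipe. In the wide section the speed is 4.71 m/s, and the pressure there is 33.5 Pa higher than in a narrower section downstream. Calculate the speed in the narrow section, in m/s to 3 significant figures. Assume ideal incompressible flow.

v₂ ≈ 8.66 m/s

Horizontal Bernoulli: P₁ + ½ρv₁² = P₂ + ½ρv₂², so v₂² = v₁² + 2(P₁ − P₂)/ρ.
v₂ = √(4.71² + 2·33.5/1.27) = √(22.2 + 52.8) = 8.66 m/s.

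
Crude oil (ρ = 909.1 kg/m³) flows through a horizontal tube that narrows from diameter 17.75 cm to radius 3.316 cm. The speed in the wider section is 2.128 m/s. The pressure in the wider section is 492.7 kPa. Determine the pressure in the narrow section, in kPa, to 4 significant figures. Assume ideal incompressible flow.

The volume flow rate is constant, so v₂ = (A₁/A₂)v₁ = (247.4/34.54)·2.128 = 15.24 m/s.
Bernoulli (h₁ = h₂): P₁ − P₂ = ½ρ(v₂² − v₁²).
P₂ = P₁ − ½ρ(v₂² − v₁²) = 492700 − ½·909.1·(15.24² − 2.128²) = 492700 − 103600 = 389100 Pa.

P₂ = 389.1 kPa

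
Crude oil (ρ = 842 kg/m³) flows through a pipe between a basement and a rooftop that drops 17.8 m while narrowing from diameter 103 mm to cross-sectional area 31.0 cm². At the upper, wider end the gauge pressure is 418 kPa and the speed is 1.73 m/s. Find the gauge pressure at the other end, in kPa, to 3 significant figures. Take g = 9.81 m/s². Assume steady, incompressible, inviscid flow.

By continuity, v₂ = v₁·A₁/A₂ = 1.73·(83.3/31.0) = 4.65 m/s.
Energy conservation along the streamline gives P₂ = P₁ − ½ρ(v₂² − v₁²) − ρg(h₂ − h₁).
P₂ = 418000 + ½·842·(1.73² − 4.65²) − 842·9.81·(−17.8) = 418000 + (-7840) − (-147000) = 557000 Pa.

557 kPa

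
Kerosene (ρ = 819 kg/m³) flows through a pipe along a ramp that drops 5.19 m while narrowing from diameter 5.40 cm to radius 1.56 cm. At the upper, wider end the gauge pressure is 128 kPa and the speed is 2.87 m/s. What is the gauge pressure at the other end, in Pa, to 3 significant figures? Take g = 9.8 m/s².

P₂ ≈ 143000 Pa

The volume flow rate is constant, so v₂ = (A₁/A₂)v₁ = (22.9/7.65)·2.87 = 8.60 m/s.
Bernoulli: P₁ + ½ρv₁² + ρg h₁ = P₂ + ½ρv₂² + ρg h₂, so P₂ = P₁ + ½ρ(v₁² − v₂²) − ρg(h₂ − h₁).
P₂ = 128000 + ½·819·(2.87² − 8.60²) − 819·9.8·(−5.19) = 128000 + (-26900) − (-41700) = 143000 Pa.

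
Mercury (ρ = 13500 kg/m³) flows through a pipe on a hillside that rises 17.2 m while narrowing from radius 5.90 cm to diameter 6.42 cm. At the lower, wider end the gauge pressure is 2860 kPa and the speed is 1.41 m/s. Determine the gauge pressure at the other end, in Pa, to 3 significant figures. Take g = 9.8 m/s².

Continuity gives A₁v₁ = A₂v₂, so v₂ = (109 cm²)/(32.4 cm²) × 1.41 m/s = 4.76 m/s.
Applying Bernoulli between the two ends and solving for P₂: P₂ = P₁ + ½ρ(v₁² − v₂²) − ρgΔh.
P₂ = 2860000 + ½·13500·(1.41² − 4.76²) − 13500·9.8·(+17.2) = 2860000 + (-140000) − (2280000) = 445000 Pa.

P₂ = 445000 Pa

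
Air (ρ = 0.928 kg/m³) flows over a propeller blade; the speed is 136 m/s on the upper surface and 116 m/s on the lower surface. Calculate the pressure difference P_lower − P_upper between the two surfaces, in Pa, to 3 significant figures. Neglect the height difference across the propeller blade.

Bernoulli (same height): P_lower − P_upper = ½ρ(v_upper² − v_lower²).
ΔP = ½·0.928·(136² − 116²) = 2340 Pa.

ΔP ≈ 2340 Pa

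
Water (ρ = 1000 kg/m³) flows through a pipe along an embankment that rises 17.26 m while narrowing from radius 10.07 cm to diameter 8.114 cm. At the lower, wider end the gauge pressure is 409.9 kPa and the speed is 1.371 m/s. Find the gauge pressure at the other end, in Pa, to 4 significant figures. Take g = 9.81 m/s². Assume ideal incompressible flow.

Continuity gives A₁v₁ = A₂v₂, so v₂ = (318.6 cm²)/(51.71 cm²) × 1.371 m/s = 8.447 m/s.
Energy conservation along the streamline gives P₂ = P₁ − ½ρ(v₂² − v₁²) − ρg(h₂ − h₁).
P₂ = 409900 + ½·1000·(1.371² − 8.447²) − 1000·9.81·(+17.26) = 409900 + (-34730) − (169300) = 205800 Pa.

205800 Pa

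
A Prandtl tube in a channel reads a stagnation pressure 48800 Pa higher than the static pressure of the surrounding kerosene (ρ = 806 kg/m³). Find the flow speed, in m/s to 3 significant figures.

At the stagnation point the flow is brought to rest, so Bernoulli gives P_stag − P_static = ½ρv².
v = √(2ΔP/ρ) = √(2·48800/806) = 11.0 m/s.

v ≈ 11.0 m/s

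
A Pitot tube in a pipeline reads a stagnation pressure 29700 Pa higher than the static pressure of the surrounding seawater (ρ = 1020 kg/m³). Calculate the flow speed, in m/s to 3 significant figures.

v ≈ 7.63 m/s

Bernoulli between the free stream and the stagnation point: ½ρv² = P_stag − P_static.
v = √(2ΔP/ρ) = √(2·29700/1020) = 7.63 m/s.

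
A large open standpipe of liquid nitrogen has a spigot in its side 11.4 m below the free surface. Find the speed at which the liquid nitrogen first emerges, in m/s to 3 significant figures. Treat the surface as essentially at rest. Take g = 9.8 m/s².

14.9 m/s

Bernoulli from surface to hole (P equal, v_surface ≈ 0): v = √(2gh) = √(2×9.8×11.4) = 14.9 m/s.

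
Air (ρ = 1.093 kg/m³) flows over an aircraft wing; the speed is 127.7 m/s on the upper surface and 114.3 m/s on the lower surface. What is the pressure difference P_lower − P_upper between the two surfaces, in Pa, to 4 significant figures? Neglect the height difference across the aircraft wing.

The pressure is lower where the speed is higher: ΔP = ½ρ(v_up² − v_low²).
ΔP = ½·1.093·(127.7² − 114.3²) = 1772 Pa.

ΔP = 1772 Pa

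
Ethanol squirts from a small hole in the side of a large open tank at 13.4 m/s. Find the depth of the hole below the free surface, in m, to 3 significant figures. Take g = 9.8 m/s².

h = 9.16 m

For a small hole in a large open tank, ½v² = gh, giving h = v²/(2g).
h = 13.4²/(2·9.8) = 180/19.60 = 9.16 m.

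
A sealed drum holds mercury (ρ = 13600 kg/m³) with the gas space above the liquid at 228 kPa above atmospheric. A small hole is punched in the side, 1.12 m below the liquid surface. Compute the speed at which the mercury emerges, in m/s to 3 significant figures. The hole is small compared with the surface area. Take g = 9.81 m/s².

v ≈ 7.45 m/s

Take point 1 at the surface (v₁ ≈ 0) and point 2 at the hole (at atmospheric pressure). Bernoulli: P₁ + ρg h = P_atm + ½ρv₂².
With P₁ − P_atm = 228000 Pa, v₂ = √(2gh + 2ΔP/ρ) = √(2·9.81·1.12 + 2·228000/13600) = 7.45 m/s.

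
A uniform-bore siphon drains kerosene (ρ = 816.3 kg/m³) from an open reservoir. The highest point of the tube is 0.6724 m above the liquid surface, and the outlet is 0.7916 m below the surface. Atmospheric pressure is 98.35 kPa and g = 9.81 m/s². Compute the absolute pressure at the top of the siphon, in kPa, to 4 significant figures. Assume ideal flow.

Bernoulli surface→outlet gives ½v² = g·h_out, so v = √(2·9.81·0.7916) = 3.941 m/s.
Continuity keeps v the same throughout the tube; from surface to crest, P_atm + 0 = P_top + ½ρv² + ρg·h_top.
P_top = 98350 − ½·816.3·3.941² − 816.3·9.81·0.6724 = 86630 Pa.

P_top = 86.63 kPa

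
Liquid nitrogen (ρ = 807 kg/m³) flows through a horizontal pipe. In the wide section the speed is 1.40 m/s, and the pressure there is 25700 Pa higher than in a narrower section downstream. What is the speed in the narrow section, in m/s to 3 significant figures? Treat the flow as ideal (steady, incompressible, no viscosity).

8.10 m/s

Along the level pipe P + ½ρv² is conserved, hence v₂² = v₁² + 2(P₁ − P₂)/ρ.
v₂ = √(1.40² + 2·25700/807) = √(1.96 + 63.7) = 8.10 m/s.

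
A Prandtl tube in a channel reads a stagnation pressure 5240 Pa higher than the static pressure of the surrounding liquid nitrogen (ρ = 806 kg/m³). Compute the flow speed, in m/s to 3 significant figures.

v ≈ 3.61 m/s

The dynamic pressure equals the rise in static pressure at the stagnation point: ΔP = ½ρv².
v = √(2ΔP/ρ) = √(2·5240/806) = 3.61 m/s.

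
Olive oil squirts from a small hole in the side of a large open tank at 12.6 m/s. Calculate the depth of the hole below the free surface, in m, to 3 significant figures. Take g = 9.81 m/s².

h ≈ 8.09 m

Inverting v = √(2gh) gives h = v² / 2g.
h = 12.6²/(2·9.81) = 159/19.62 = 8.09 m.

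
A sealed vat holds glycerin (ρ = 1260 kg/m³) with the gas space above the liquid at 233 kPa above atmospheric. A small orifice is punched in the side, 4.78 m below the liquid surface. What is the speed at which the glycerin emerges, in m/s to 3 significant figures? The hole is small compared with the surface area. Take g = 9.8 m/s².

v = 21.5 m/s

Take point 1 at the surface (v₁ ≈ 0) and point 2 at the hole (at atmospheric pressure). Bernoulli: P₁ + ρg h = P_atm + ½ρv₂².
With P₁ − P_atm = 233000 Pa, v₂ = √(2gh + 2ΔP/ρ) = √(2·9.8·4.78 + 2·233000/1260) = 21.5 m/s.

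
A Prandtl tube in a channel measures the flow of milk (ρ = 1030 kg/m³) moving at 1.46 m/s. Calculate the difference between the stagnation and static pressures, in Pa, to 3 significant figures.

ΔP ≈ 1100 Pa

At the stagnation point the flow is brought to rest, so Bernoulli gives P_stag − P_static = ½ρv².
ΔP = ½·1030·1.46² = 1100 Pa.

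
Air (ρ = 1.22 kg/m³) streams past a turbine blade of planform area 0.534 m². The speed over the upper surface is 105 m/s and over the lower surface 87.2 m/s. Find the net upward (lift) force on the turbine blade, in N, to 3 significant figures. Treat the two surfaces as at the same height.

From P + ½ρv² = const at equal height, P_low − P_up = ½ρ(v_up² − v_low²).
ΔP = ½·1.22·(105² − 87.2²) = 2090 Pa.
Lift = ΔP · A = 2090 × 0.534 = 1110 N.

1110 N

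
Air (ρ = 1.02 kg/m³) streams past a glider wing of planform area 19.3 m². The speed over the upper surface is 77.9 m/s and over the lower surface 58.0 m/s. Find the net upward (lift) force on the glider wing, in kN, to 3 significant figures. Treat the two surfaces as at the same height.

F ≈ 26.6 kN

With equal heights on the two surfaces, Bernoulli gives P_lower − P_upper = ½ρ(v_upper² − v_lower²).
ΔP = ½·1.02·(77.9² − 58.0²) = 1380 Pa.
Lift = ΔP · A = 1380 × 19.3 = 26600 N.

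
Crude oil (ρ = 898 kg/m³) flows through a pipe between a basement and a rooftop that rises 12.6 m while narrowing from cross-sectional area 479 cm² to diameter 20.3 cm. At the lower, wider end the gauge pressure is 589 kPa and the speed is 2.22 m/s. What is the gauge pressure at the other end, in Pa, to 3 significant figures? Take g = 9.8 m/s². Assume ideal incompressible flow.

P₂ ≈ 475000 Pa

The volume flow rate is constant, so v₂ = (A₁/A₂)v₁ = (479/324)·2.22 = 3.29 m/s.
Energy conservation along the streamline gives P₂ = P₁ − ½ρ(v₂² − v₁²) − ρg(h₂ − h₁).
P₂ = 589000 + ½·898·(2.22² − 3.29²) − 898·9.8·(+12.6) = 589000 + (-2630) − (111000) = 475000 Pa.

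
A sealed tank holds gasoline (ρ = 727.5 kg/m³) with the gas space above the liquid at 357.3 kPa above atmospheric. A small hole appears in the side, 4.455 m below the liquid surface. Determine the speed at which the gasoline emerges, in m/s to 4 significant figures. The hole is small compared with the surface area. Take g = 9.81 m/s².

Take point 1 at the surface (v₁ ≈ 0) and point 2 at the hole (at atmospheric pressure). Bernoulli: P₁ + ρg h = P_atm + ½ρv₂².
With P₁ − P_atm = 357300 Pa, v₂ = √(2gh + 2ΔP/ρ) = √(2·9.81·4.455 + 2·357300/727.5) = 32.71 m/s.

v ≈ 32.71 m/s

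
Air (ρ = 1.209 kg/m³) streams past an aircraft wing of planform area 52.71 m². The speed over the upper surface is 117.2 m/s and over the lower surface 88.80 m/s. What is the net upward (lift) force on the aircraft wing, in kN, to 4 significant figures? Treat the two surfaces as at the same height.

The faster flow above has the lower pressure; Bernoulli (same height) gives ΔP = ½ρ(v_up² − v_low²).
ΔP = ½·1.209·(117.2² − 88.80²) = 3537 Pa.
Lift = ΔP · A = 3537 × 52.71 = 186400 N.

F ≈ 186.4 kN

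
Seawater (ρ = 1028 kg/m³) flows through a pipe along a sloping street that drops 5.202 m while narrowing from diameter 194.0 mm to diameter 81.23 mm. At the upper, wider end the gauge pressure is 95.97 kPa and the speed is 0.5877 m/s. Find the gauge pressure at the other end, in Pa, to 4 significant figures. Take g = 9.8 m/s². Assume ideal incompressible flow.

142800 Pa

Mass conservation (A₁v₁ = A₂v₂) gives v₂ = 0.5877 × 295.6/51.82 = 3.352 m/s.
Bernoulli: P₁ + ½ρv₁² + ρg h₁ = P₂ + ½ρv₂² + ρg h₂, so P₂ = P₁ + ½ρ(v₁² − v₂²) − ρg(h₂ − h₁).
P₂ = 95970 + ½·1028·(0.5877² − 3.352²) − 1028·9.8·(−5.202) = 95970 + (-5598) − (-52410) = 142800 Pa.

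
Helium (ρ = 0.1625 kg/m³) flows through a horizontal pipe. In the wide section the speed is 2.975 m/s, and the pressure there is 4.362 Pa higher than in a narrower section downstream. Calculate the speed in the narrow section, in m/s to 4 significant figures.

v₂ ≈ 7.908 m/s

Horizontal Bernoulli: P₁ + ½ρv₁² = P₂ + ½ρv₂², so v₂² = v₁² + 2(P₁ − P₂)/ρ.
v₂ = √(2.975² + 2·4.362/0.1625) = √(8.851 + 53.69) = 7.908 m/s.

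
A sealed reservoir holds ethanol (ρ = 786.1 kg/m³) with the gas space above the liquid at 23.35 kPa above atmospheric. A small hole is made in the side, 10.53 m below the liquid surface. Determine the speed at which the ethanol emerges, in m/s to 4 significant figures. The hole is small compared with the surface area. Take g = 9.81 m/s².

Take point 1 at the surface (v₁ ≈ 0) and point 2 at the hole (at atmospheric pressure). Bernoulli: P₁ + ρg h = P_atm + ½ρv₂².
With P₁ − P_atm = 23350 Pa, v₂ = √(2gh + 2ΔP/ρ) = √(2·9.81·10.53 + 2·23350/786.1) = 16.31 m/s.

16.31 m/s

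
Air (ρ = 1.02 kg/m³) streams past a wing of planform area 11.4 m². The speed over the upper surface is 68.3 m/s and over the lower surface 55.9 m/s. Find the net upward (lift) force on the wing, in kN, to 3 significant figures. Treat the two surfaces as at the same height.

F ≈ 8.95 kN

From P + ½ρv² = const at equal height, P_low − P_up = ½ρ(v_up² − v_low²).
ΔP = ½·1.02·(68.3² − 55.9²) = 785 Pa.
Lift = ΔP · A = 785 × 11.4 = 8950 N.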